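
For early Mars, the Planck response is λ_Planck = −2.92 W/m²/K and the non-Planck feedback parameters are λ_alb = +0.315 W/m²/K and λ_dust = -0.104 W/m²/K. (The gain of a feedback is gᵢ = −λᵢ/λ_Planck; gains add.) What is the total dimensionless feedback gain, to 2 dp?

Convert to gains: g_alb = 0.315/2.92 = 0.1079; g_dust = -0.104/2.92 = -0.03562.
Total gain g = 0.07228.

0.07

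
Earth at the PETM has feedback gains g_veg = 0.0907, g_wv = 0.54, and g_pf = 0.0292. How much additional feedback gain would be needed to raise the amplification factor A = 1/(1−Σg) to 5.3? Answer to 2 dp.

0.15

Current total gain = 0.6599.
Target gain for A = 5.3: g* = 1 − 1/5.3 = 0.8113.
Additional gain needed = 0.8113 − 0.6599 = 0.15.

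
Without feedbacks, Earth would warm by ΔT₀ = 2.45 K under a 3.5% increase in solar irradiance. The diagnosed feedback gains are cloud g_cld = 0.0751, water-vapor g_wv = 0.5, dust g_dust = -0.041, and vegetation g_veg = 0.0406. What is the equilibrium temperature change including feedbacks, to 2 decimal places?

Total gain g = 0.0751 + 0.5 − 0.041 + 0.0406 = 0.5747.
Amplification A = 1/(1 − 0.5747) = 2.351.
ΔT = 2.45 × 2.351 = 5.76 K.

5.76 K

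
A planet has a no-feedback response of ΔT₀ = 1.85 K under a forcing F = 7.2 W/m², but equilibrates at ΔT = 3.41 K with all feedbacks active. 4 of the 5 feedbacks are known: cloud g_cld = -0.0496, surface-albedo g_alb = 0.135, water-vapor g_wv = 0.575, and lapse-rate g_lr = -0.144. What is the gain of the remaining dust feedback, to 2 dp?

Amplification A = ΔT/ΔT₀ = 3.41/1.85 = 1.843.
Total gain g = 1 − 1/A = 1 − 1/1.843 = 0.4574.
Known gains sum to -0.0496 + 0.135 + 0.575 − 0.144 = 0.5164.
g_dust = 0.4574 − 0.5164 = -0.06.

-0.06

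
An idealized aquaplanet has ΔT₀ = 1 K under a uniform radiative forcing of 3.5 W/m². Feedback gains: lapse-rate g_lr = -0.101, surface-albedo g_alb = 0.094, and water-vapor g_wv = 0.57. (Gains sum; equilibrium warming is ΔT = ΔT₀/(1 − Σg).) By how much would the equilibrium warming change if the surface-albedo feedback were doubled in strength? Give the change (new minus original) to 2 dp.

0.63 K

Original: g = 0.563, ΔT = 1/(1−0.563) = 2.2883 K.
With doubled surface-albedo: g' = 0.657, ΔT' = 1/(1−0.657) = 2.9155 K.
Change = 2.9155 − 2.2883 = 0.63 K.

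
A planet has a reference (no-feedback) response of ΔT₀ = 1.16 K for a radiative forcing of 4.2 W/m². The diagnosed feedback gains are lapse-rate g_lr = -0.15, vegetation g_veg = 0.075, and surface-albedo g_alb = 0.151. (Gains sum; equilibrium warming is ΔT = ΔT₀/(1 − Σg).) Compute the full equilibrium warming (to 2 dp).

Total gain g = -0.15 + 0.075 + 0.151 = 0.076.
Amplification A = 1/(1 − 0.076) = 1.082.
ΔT = 1.16 × 1.082 = 1.26 K.

1.26 K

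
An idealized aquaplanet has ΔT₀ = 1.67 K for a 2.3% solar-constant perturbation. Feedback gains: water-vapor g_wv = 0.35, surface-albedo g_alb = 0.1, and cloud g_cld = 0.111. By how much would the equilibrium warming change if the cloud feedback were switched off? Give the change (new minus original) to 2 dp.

Original: g = 0.561, ΔT = 1.67/(1−0.561) = 3.8041 K.
Without cloud: g' = 0.45, ΔT' = 1.67/(1−0.45) = 3.0364 K.
Change = 3.0364 − 3.8041 = -0.77 K.

-0.77 K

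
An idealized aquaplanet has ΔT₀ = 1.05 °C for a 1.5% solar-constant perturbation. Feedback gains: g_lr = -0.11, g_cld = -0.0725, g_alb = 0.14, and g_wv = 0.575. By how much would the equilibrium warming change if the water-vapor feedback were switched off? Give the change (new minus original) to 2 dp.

Original: g = 0.5325, ΔT = 1.05/(1−0.5325) = 2.2460 °C.
Without water-vapor: g' = -0.0425, ΔT' = 1.05/(1+0.0425) = 1.0072 °C.
Change = 1.0072 − 2.2460 = -1.24 °C.

-1.24 °C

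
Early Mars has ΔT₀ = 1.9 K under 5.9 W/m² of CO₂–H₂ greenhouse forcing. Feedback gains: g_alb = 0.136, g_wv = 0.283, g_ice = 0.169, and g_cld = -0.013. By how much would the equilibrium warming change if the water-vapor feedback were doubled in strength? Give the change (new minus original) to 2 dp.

8.91 K

Original: g = 0.575, ΔT = 1.9/(1−0.575) = 4.4706 K.
With doubled water-vapor: g' = 0.858, ΔT' = 1.9/(1−0.858) = 13.3803 K.
Change = 13.3803 − 4.4706 = 8.91 K.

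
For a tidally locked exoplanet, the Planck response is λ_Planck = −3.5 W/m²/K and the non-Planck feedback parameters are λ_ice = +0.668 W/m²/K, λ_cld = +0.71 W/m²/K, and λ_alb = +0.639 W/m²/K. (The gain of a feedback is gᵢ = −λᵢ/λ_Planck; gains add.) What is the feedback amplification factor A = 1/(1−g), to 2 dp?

Convert to gains: g_ice = 0.668/3.5 = 0.1909; g_cld = 0.71/3.5 = 0.2029; g_alb = 0.639/3.5 = 0.1826.
Total gain g = 0.5764.
A = 1/(1 − 0.5764) = 2.36.

2.36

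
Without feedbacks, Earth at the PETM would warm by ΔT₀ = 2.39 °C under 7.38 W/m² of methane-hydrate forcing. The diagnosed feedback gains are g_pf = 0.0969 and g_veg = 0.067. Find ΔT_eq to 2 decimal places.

Total gain g = 0.0969 + 0.067 = 0.1639.
Amplification A = 1/(1 − 0.1639) = 1.196.
ΔT = 2.39 × 1.196 = 2.86 °C.

2.86 °C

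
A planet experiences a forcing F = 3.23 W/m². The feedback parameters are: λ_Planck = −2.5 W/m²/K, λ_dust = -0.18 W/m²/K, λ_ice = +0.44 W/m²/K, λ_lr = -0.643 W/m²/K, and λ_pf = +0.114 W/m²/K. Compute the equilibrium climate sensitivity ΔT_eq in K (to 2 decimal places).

1.17 K

Net feedback parameter λ = (−2.5) + (-0.18) + (+0.44) + (-0.643) + (+0.114) = -2.769 W/m²/K.
ΔT = −F/λ = −3.23/(-2.769) = 1.17 K.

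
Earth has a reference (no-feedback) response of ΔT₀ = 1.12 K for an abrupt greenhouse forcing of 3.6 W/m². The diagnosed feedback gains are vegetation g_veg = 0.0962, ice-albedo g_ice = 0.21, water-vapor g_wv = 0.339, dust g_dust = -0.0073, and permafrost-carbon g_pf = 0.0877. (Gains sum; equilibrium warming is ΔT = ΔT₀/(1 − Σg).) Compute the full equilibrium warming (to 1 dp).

Total gain g = 0.0962 + 0.21 + 0.339 − 0.0073 + 0.0877 = 0.7256.
Amplification A = 1/(1 − 0.7256) = 3.644.
ΔT = 1.12 × 3.644 = 4.1 K.

4.1 K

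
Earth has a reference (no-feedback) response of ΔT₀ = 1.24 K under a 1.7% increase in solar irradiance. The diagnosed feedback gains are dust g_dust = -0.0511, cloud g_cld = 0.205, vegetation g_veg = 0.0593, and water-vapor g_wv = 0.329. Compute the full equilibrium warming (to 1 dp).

Total gain g = -0.0511 + 0.205 + 0.0593 + 0.329 = 0.5422.
Amplification A = 1/(1 − 0.5422) = 2.184.
ΔT = 1.24 × 2.184 = 2.7 K.

2.7 K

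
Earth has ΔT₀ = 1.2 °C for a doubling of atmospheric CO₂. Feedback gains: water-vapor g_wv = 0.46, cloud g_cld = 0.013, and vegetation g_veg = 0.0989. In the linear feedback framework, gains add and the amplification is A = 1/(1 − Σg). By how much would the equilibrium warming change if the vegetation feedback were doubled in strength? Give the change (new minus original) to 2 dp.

0.84 °C

Original: g = 0.5719, ΔT = 1.2/(1−0.5719) = 2.8031 °C.
With doubled vegetation: g' = 0.6708, ΔT' = 1.2/(1−0.6708) = 3.6452 °C.
Change = 3.6452 − 2.8031 = 0.84 °C.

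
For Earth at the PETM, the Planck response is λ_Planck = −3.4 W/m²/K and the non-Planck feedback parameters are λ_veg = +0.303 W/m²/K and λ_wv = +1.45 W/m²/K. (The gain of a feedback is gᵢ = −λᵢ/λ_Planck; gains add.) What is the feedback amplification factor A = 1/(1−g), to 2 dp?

Convert to gains: g_veg = 0.303/3.4 = 0.08912; g_wv = 1.45/3.4 = 0.4265.
Total gain g = 0.51562.
A = 1/(1 − 0.51562) = 2.06.

2.06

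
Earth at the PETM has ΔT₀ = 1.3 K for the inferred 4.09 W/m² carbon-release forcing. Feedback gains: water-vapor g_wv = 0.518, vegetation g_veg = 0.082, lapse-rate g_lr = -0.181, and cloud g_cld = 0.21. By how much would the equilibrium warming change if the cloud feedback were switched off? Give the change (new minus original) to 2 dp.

-1.27 K

Original: g = 0.629, ΔT = 1.3/(1−0.629) = 3.5040 K.
Without cloud: g' = 0.419, ΔT' = 1.3/(1−0.419) = 2.2375 K.
Change = 2.2375 − 3.5040 = -1.27 K.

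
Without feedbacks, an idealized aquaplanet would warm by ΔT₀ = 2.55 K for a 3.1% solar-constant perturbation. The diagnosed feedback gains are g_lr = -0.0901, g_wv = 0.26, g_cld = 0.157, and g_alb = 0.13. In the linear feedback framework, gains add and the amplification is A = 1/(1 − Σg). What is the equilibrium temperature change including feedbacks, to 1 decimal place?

4.7 K

Total gain g = -0.0901 + 0.26 + 0.157 + 0.13 = 0.4569.
Amplification A = 1/(1 − 0.4569) = 1.841.
ΔT = 2.55 × 1.841 = 4.7 K.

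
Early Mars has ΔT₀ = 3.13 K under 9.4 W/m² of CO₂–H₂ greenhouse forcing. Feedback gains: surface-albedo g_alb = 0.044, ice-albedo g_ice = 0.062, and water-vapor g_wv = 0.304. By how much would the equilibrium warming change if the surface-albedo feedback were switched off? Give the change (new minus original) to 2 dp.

Original: g = 0.41, ΔT = 3.13/(1−0.41) = 5.3051 K.
Without surface-albedo: g' = 0.366, ΔT' = 3.13/(1−0.366) = 4.9369 K.
Change = 4.9369 − 5.3051 = -0.37 K.

-0.37 K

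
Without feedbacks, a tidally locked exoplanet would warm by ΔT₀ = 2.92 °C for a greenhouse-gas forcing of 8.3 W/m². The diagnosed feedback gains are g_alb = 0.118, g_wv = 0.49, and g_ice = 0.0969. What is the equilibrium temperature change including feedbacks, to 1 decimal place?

Total gain g = 0.118 + 0.49 + 0.0969 = 0.7049.
Amplification A = 1/(1 − 0.7049) = 3.389.
ΔT = 2.92 × 3.389 = 9.9 °C.

9.9 °C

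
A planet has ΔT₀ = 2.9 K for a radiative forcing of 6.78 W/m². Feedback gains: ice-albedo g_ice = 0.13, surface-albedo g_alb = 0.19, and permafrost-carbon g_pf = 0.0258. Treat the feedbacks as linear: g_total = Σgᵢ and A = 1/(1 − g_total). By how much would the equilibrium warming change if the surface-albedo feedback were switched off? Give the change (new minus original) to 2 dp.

Original: g = 0.3458, ΔT = 2.9/(1−0.3458) = 4.4329 K.
Without surface-albedo: g' = 0.1558, ΔT' = 2.9/(1−0.1558) = 3.4352 K.
Change = 3.4352 − 4.4329 = -1.00 K.

-1.00 K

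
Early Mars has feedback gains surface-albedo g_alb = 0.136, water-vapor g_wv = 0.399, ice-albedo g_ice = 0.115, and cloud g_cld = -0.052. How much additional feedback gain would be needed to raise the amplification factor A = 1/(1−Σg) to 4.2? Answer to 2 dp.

Current total gain = 0.598.
Target gain for A = 4.2: g* = 1 − 1/4.2 = 0.7619.
Additional gain needed = 0.7619 − 0.598 = 0.16.

0.16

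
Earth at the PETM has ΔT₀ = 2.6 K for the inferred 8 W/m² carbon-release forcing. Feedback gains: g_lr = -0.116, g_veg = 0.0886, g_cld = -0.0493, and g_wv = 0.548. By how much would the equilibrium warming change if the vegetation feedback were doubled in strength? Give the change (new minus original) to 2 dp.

Original: g = 0.4713, ΔT = 2.6/(1−0.4713) = 4.9177 K.
With doubled vegetation: g' = 0.5599, ΔT' = 2.6/(1−0.5599) = 5.9077 K.
Change = 5.9077 − 4.9177 = 0.99 K.

0.99 K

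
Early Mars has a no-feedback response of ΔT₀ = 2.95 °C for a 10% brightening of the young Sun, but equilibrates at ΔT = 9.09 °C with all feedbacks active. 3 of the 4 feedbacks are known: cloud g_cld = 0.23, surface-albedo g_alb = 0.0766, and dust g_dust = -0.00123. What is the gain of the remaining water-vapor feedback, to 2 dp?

0.37

Amplification A = ΔT/ΔT₀ = 9.09/2.95 = 3.081.
Total gain g = 1 − 1/A = 1 − 1/3.081 = 0.6754.
Known gains sum to 0.23 + 0.0766 − 0.00123 = 0.30537.
g_wv = 0.6754 − 0.30537 = 0.37.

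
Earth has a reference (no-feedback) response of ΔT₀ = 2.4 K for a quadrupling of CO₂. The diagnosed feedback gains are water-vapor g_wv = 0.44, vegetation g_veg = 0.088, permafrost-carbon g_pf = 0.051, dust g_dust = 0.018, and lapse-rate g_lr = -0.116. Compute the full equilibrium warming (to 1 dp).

4.6 K

Total gain g = 0.44 + 0.088 + 0.051 + 0.018 − 0.116 = 0.481.
Amplification A = 1/(1 − 0.481) = 1.927.
ΔT = 2.4 × 1.927 = 4.6 K.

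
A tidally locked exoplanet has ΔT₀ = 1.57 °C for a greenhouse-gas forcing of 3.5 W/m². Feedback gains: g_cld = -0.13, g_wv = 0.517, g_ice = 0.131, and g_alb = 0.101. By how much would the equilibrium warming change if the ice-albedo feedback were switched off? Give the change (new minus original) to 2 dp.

-1.05 °C

Original: g = 0.619, ΔT = 1.57/(1−0.619) = 4.1207 °C.
Without ice-albedo: g' = 0.488, ΔT' = 1.57/(1−0.488) = 3.0664 °C.
Change = 3.0664 − 4.1207 = -1.05 °C.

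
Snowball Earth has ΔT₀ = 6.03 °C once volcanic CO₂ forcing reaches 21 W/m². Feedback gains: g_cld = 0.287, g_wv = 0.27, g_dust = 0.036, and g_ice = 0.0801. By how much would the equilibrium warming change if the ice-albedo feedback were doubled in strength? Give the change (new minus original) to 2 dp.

5.99 °C

Original: g = 0.6731, ΔT = 6.03/(1−0.6731) = 18.4460 °C.
With doubled ice-albedo: g' = 0.7532, ΔT' = 6.03/(1−0.7532) = 24.4327 °C.
Change = 24.4327 − 18.4460 = 5.99 °C.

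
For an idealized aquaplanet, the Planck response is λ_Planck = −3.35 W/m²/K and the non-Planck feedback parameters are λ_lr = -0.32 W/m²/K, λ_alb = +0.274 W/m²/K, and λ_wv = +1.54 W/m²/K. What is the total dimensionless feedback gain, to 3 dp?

Convert to gains: g_lr = -0.32/3.35 = -0.09552; g_alb = 0.274/3.35 = 0.08179; g_wv = 1.54/3.35 = 0.4597.
Total gain g = 0.44597.

0.446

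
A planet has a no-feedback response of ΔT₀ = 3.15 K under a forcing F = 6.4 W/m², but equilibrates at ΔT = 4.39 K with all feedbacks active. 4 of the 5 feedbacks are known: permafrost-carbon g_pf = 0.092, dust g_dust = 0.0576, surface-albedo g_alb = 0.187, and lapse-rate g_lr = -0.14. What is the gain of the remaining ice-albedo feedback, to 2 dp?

0.09

Amplification A = ΔT/ΔT₀ = 4.39/3.15 = 1.394.
Total gain g = 1 − 1/A = 1 − 1/1.394 = 0.2826.
Known gains sum to 0.092 + 0.0576 + 0.187 − 0.14 = 0.1966.
g_ice = 0.2826 − 0.1966 = 0.09.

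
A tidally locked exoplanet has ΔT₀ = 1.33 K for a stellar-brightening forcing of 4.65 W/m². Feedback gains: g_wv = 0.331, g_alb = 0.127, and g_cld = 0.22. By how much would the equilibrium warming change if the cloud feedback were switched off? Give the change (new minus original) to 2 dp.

-1.68 K

Original: g = 0.678, ΔT = 1.33/(1−0.678) = 4.1304 K.
Without cloud: g' = 0.458, ΔT' = 1.33/(1−0.458) = 2.4539 K.
Change = 2.4539 − 4.1304 = -1.68 K.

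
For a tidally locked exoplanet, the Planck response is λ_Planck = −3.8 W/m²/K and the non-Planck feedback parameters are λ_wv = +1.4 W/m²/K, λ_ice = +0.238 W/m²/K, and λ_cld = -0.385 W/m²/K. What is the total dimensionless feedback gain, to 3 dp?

0.330

Convert to gains: g_wv = 1.4/3.8 = 0.3684; g_ice = 0.238/3.8 = 0.06263; g_cld = -0.385/3.8 = -0.1013.
Total gain g = 0.32973.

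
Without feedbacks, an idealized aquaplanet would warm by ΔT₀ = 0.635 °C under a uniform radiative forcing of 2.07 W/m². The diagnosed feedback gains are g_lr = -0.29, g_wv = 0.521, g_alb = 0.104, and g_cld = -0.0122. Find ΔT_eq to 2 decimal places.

Total gain g = -0.29 + 0.521 + 0.104 − 0.0122 = 0.3228.
Amplification A = 1/(1 − 0.3228) = 1.477.
ΔT = 0.635 × 1.477 = 0.94 °C.

0.94 °C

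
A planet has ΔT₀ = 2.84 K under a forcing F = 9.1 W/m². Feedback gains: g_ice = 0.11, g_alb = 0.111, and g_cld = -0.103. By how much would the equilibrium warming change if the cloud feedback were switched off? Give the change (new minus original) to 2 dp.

Original: g = 0.118, ΔT = 2.84/(1−0.118) = 3.2200 K.
Without cloud: g' = 0.221, ΔT' = 2.84/(1−0.221) = 3.6457 K.
Change = 3.6457 − 3.2200 = 0.43 K.

0.43 K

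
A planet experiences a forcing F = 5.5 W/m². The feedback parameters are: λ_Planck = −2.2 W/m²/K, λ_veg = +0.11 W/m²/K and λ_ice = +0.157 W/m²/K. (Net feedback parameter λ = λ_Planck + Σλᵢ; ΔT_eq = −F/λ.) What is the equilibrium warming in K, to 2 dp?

2.85 K

Net feedback parameter λ = (−2.2) + (+0.11) + (+0.157) = -1.933 W/m²/K.
ΔT = −F/λ = −5.5/(-1.933) = 2.85 K.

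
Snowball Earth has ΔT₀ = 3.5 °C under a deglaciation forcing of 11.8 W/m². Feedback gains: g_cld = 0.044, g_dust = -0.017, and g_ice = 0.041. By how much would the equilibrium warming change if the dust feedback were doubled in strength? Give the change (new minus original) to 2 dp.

-0.07 °C

Original: g = 0.068, ΔT = 3.5/(1−0.068) = 3.7554 °C.
With doubled dust: g' = 0.051, ΔT' = 3.5/(1−0.051) = 3.6881 °C.
Change = 3.6881 − 3.7554 = -0.07 °C.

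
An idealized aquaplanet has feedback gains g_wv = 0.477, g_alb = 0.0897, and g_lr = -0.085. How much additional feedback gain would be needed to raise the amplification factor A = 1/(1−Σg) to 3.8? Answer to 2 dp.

0.26

Current total gain = 0.4817.
Target gain for A = 3.8: g* = 1 − 1/3.8 = 0.7368.
Additional gain needed = 0.7368 − 0.4817 = 0.26.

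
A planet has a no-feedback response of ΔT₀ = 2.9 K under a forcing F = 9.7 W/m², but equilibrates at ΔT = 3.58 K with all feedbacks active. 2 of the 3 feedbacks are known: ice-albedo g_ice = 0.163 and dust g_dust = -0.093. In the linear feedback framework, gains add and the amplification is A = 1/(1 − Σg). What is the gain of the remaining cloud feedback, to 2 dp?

Amplification A = ΔT/ΔT₀ = 3.58/2.9 = 1.234.
Total gain g = 1 − 1/A = 1 − 1/1.234 = 0.1896.
Known gains sum to 0.163 − 0.093 = 0.07.
g_cld = 0.1896 − 0.07 = 0.12.

0.12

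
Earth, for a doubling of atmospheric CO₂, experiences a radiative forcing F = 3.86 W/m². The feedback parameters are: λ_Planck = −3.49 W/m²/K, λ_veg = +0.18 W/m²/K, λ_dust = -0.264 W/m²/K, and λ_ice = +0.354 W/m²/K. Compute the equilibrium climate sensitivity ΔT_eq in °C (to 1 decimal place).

Net feedback parameter λ = (−3.49) + (+0.18) + (-0.264) + (+0.354) = -3.22 W/m²/K.
ΔT = −F/λ = −3.86/(-3.22) = 1.2 °C.

1.2 °C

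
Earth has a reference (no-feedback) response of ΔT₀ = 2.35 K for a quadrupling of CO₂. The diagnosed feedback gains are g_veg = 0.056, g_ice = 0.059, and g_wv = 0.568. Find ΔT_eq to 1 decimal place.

7.4 K

Total gain g = 0.056 + 0.059 + 0.568 = 0.683.
Amplification A = 1/(1 − 0.683) = 3.155.
ΔT = 2.35 × 3.155 = 7.4 K.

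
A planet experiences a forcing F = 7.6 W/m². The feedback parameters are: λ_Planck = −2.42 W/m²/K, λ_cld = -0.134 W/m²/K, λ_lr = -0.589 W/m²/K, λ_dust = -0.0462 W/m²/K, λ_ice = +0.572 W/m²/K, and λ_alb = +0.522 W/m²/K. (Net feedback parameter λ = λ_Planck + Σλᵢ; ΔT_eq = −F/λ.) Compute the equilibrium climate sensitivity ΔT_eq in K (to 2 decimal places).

Net feedback parameter λ = (−2.42) + (-0.134) + (-0.589) + (-0.0462) + (+0.572) + (+0.522) = -2.0952 W/m²/K.
ΔT = −F/λ = −7.6/(-2.0952) = 3.63 K.

3.63 K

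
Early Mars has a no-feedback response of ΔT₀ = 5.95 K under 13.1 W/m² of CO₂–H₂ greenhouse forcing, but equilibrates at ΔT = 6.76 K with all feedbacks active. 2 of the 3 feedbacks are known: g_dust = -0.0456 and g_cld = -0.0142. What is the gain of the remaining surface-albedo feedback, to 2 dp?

0.18

Amplification A = ΔT/ΔT₀ = 6.76/5.95 = 1.136.
Total gain g = 1 − 1/A = 1 − 1/1.136 = 0.1197.
Known gains sum to -0.0456 − 0.0142 = -0.0598.
g_alb = 0.1197 + 0.0598 = 0.18.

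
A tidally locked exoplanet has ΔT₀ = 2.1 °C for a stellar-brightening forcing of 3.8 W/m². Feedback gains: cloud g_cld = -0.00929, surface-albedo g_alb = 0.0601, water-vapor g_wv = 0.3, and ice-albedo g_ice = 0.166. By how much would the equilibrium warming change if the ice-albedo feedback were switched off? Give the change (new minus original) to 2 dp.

Original: g = 0.51681, ΔT = 2.1/(1−0.51681) = 4.3461 °C.
Without ice-albedo: g' = 0.35081, ΔT' = 2.1/(1−0.35081) = 3.2348 °C.
Change = 3.2348 − 4.3461 = -1.11 °C.

-1.11 °C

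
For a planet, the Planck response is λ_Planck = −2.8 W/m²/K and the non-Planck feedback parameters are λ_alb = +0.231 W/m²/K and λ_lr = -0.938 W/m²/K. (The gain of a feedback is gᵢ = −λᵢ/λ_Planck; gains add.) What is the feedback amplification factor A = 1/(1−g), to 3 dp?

Convert to gains: g_alb = 0.231/2.8 = 0.0825; g_lr = -0.938/2.8 = -0.335.
Total gain g = -0.2525.
A = 1/(1 + 0.2525) = 0.798.

0.798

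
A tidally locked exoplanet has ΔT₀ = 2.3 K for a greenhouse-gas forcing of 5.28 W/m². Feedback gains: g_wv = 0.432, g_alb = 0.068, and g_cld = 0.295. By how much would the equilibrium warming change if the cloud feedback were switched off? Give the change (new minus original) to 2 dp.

Original: g = 0.795, ΔT = 2.3/(1−0.795) = 11.2195 K.
Without cloud: g' = 0.5, ΔT' = 2.3/(1−0.5) = 4.6000 K.
Change = 4.6000 − 11.2195 = -6.62 K.

-6.62 K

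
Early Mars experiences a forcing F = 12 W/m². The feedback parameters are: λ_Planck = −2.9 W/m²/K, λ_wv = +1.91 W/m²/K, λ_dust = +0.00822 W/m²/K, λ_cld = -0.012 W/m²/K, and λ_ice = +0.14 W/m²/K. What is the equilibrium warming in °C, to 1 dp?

14.1 °C

Net feedback parameter λ = (−2.9) + (+1.91) + (+0.00822) + (-0.012) + (+0.14) = -0.85378 W/m²/K.
ΔT = −F/λ = −12/(-0.85378) = 14.1 °C.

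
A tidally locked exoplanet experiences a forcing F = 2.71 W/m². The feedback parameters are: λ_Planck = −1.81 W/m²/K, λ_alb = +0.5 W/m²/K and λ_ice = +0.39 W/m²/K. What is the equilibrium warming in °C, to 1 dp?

2.9 °C

Net feedback parameter λ = (−1.81) + (+0.5) + (+0.39) = -0.92 W/m²/K.
ΔT = −F/λ = −2.71/(-0.92) = 2.9 °C.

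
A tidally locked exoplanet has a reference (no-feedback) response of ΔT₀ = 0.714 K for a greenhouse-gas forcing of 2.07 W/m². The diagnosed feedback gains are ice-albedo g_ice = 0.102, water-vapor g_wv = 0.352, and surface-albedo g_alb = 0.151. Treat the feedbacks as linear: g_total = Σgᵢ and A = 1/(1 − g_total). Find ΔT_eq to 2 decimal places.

Total gain g = 0.102 + 0.352 + 0.151 = 0.605.
Amplification A = 1/(1 − 0.605) = 2.532.
ΔT = 0.714 × 2.532 = 1.81 K.

1.81 K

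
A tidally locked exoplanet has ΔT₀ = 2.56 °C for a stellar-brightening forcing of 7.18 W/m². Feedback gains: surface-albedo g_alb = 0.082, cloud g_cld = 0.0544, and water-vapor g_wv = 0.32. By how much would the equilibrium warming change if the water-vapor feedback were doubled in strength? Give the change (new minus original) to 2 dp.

Original: g = 0.4564, ΔT = 2.56/(1−0.4564) = 4.7093 °C.
With doubled water-vapor: g' = 0.7764, ΔT' = 2.56/(1−0.7764) = 11.4490 °C.
Change = 11.4490 − 4.7093 = 6.74 °C.

6.74 °C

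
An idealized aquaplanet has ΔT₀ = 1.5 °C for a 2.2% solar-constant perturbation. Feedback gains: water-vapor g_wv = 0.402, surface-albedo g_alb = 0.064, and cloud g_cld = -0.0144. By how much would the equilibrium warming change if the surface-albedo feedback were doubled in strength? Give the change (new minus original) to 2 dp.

0.36 °C

Original: g = 0.4516, ΔT = 1.5/(1−0.4516) = 2.7352 °C.
With doubled surface-albedo: g' = 0.5156, ΔT' = 1.5/(1−0.5156) = 3.0966 °C.
Change = 3.0966 − 2.7352 = 0.36 °C.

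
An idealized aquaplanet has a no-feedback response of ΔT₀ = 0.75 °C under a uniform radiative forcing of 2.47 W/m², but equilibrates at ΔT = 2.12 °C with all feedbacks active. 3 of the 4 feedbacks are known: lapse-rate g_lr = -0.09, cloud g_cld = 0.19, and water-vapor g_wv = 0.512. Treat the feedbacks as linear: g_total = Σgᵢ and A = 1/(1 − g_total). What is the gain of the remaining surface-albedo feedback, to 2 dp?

0.03

Amplification A = ΔT/ΔT₀ = 2.12/0.75 = 2.827.
Total gain g = 1 − 1/A = 1 − 1/2.827 = 0.6463.
Known gains sum to -0.09 + 0.19 + 0.512 = 0.612.
g_alb = 0.6463 − 0.612 = 0.03.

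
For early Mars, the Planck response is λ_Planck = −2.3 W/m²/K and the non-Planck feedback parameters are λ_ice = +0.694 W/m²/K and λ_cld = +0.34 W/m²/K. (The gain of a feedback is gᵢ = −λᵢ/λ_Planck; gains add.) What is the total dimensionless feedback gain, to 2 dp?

Convert to gains: g_ice = 0.694/2.3 = 0.3017; g_cld = 0.34/2.3 = 0.1478.
Total gain g = 0.4495.

0.45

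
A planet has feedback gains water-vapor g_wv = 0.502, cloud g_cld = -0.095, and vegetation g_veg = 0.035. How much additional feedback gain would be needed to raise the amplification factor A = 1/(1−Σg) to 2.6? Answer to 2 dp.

0.17

Current total gain = 0.442.
Target gain for A = 2.6: g* = 1 − 1/2.6 = 0.6154.
Additional gain needed = 0.6154 − 0.442 = 0.17.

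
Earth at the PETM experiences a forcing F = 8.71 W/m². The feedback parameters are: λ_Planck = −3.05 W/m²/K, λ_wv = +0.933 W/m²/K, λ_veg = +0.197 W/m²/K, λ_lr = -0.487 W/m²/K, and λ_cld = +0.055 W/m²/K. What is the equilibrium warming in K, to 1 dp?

3.7 K

Net feedback parameter λ = (−3.05) + (+0.933) + (+0.197) + (-0.487) + (+0.055) = -2.352 W/m²/K.
ΔT = −F/λ = −8.71/(-2.352) = 3.7 K.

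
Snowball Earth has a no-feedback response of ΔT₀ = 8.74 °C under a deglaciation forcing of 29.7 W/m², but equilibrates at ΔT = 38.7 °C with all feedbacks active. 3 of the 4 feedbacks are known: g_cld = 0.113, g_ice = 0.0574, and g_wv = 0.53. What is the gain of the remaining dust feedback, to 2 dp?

Amplification A = ΔT/ΔT₀ = 38.7/8.74 = 4.428.
Total gain g = 1 − 1/A = 1 − 1/4.428 = 0.7742.
Known gains sum to 0.113 + 0.0574 + 0.53 = 0.7004.
g_dust = 0.7742 − 0.7004 = 0.07.

0.07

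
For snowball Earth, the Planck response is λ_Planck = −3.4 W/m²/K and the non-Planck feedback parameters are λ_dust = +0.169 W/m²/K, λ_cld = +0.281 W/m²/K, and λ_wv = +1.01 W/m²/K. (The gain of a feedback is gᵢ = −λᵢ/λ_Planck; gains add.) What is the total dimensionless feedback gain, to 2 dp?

Convert to gains: g_dust = 0.169/3.4 = 0.04971; g_cld = 0.281/3.4 = 0.08265; g_wv = 1.01/3.4 = 0.2971.
Total gain g = 0.42946.

0.43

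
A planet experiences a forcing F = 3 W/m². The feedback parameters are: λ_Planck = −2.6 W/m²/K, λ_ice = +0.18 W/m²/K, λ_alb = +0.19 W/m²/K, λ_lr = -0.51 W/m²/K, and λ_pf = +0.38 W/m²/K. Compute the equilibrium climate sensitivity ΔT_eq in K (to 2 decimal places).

Net feedback parameter λ = (−2.6) + (+0.18) + (+0.19) + (-0.51) + (+0.38) = -2.36 W/m²/K.
ΔT = −F/λ = −3/(-2.36) = 1.27 K.

1.27 K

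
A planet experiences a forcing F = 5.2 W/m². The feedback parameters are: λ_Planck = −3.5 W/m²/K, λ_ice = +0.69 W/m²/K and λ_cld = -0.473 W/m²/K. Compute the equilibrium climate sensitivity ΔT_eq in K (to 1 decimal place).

1.6 K

Net feedback parameter λ = (−3.5) + (+0.69) + (-0.473) = -3.283 W/m²/K.
ΔT = −F/λ = −5.2/(-3.283) = 1.6 K.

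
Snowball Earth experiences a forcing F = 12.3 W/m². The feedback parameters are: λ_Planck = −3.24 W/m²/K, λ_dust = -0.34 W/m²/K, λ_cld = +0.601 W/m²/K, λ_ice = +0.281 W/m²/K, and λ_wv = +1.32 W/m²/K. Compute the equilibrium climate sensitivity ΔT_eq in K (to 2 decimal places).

8.93 K

Net feedback parameter λ = (−3.24) + (-0.34) + (+0.601) + (+0.281) + (+1.32) = -1.378 W/m²/K.
ΔT = −F/λ = −12.3/(-1.378) = 8.93 K.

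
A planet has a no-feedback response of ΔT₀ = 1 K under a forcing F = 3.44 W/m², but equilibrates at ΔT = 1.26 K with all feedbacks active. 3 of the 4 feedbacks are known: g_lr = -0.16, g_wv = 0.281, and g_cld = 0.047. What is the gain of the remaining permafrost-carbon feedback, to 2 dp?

0.04

Amplification A = ΔT/ΔT₀ = 1.26/1 = 1.26.
Total gain g = 1 − 1/A = 1 − 1/1.26 = 0.2063.
Known gains sum to -0.16 + 0.281 + 0.047 = 0.168.
g_pf = 0.2063 − 0.168 = 0.04.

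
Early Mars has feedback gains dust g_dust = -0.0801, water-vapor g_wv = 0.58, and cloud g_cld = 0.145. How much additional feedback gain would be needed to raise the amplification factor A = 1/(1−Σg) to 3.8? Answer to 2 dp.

Current total gain = 0.6449.
Target gain for A = 3.8: g* = 1 − 1/3.8 = 0.7368.
Additional gain needed = 0.7368 − 0.6449 = 0.09.

0.09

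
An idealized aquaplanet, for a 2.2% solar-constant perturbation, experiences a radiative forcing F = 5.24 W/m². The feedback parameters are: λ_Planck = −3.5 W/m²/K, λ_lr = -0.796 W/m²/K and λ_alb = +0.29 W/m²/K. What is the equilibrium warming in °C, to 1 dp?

1.3 °C

Net feedback parameter λ = (−3.5) + (-0.796) + (+0.29) = -4.006 W/m²/K.
ΔT = −F/λ = −5.24/(-4.006) = 1.3 °C.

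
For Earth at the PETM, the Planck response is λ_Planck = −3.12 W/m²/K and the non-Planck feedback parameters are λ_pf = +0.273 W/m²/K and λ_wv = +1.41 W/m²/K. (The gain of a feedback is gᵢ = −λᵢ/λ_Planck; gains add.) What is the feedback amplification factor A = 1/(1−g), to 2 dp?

Convert to gains: g_pf = 0.273/3.12 = 0.0875; g_wv = 1.41/3.12 = 0.4519.
Total gain g = 0.5394.
A = 1/(1 − 0.5394) = 2.17.

2.17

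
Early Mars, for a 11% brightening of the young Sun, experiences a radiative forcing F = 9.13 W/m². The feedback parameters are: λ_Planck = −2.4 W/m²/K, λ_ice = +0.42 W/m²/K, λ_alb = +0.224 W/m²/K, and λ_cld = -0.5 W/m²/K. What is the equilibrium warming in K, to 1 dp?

4.0 K

Net feedback parameter λ = (−2.4) + (+0.42) + (+0.224) + (-0.5) = -2.256 W/m²/K.
ΔT = −F/λ = −9.13/(-2.256) = 4.0 K.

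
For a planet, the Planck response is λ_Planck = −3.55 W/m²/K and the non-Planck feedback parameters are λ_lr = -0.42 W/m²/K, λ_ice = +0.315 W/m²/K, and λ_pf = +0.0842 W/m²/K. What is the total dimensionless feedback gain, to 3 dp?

-0.006

Convert to gains: g_lr = -0.42/3.55 = -0.1183; g_ice = 0.315/3.55 = 0.08873; g_pf = 0.0842/3.55 = 0.02372.
Total gain g = -0.00585.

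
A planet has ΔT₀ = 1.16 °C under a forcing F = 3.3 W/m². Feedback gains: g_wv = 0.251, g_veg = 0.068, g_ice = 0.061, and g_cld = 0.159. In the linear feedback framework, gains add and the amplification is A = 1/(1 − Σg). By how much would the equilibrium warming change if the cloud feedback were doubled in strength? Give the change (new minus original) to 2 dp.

1.32 °C

Original: g = 0.539, ΔT = 1.16/(1−0.539) = 2.5163 °C.
With doubled cloud: g' = 0.698, ΔT' = 1.16/(1−0.698) = 3.8411 °C.
Change = 3.8411 − 2.5163 = 1.32 °C.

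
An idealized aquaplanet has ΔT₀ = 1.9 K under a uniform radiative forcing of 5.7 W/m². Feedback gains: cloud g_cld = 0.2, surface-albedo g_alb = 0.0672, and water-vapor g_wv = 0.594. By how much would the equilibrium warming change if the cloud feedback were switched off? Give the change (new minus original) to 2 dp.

Original: g = 0.8612, ΔT = 1.9/(1−0.8612) = 13.6888 K.
Without cloud: g' = 0.6612, ΔT' = 1.9/(1−0.6612) = 5.6080 K.
Change = 5.6080 − 13.6888 = -8.08 K.

-8.08 K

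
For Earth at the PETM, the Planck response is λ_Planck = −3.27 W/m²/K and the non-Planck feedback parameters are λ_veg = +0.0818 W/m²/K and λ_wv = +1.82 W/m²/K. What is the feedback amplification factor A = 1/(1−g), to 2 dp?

2.39

Convert to gains: g_veg = 0.0818/3.27 = 0.02502; g_wv = 1.82/3.27 = 0.5566.
Total gain g = 0.58162.
A = 1/(1 − 0.58162) = 2.39.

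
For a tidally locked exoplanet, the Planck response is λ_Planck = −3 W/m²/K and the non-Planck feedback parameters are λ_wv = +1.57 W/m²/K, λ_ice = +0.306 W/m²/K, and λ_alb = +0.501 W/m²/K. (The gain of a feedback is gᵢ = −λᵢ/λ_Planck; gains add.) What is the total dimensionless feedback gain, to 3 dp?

0.792

Convert to gains: g_wv = 1.57/3 = 0.5233; g_ice = 0.306/3 = 0.102; g_alb = 0.501/3 = 0.167.
Total gain g = 0.7923.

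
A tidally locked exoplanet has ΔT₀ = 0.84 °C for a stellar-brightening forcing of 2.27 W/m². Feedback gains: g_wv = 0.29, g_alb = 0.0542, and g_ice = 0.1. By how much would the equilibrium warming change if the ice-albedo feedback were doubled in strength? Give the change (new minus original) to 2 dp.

Original: g = 0.4442, ΔT = 0.84/(1−0.4442) = 1.5113 °C.
With doubled ice-albedo: g' = 0.5442, ΔT' = 0.84/(1−0.5442) = 1.8429 °C.
Change = 1.8429 − 1.5113 = 0.33 °C.

0.33 °C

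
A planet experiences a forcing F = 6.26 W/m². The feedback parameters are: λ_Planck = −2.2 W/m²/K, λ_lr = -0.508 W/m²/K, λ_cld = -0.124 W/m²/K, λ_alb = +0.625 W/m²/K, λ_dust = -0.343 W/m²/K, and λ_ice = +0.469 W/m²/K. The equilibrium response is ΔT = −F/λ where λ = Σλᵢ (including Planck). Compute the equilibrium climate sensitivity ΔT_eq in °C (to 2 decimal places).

Net feedback parameter λ = (−2.2) + (-0.508) + (-0.124) + (+0.625) + (-0.343) + (+0.469) = -2.081 W/m²/K.
ΔT = −F/λ = −6.26/(-2.081) = 3.01 °C.

3.01 °C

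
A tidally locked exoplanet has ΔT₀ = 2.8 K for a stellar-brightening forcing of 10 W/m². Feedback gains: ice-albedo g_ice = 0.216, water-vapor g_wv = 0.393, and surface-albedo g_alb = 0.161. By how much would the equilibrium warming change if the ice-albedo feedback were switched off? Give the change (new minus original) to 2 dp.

Original: g = 0.77, ΔT = 2.8/(1−0.77) = 12.1739 K.
Without ice-albedo: g' = 0.554, ΔT' = 2.8/(1−0.554) = 6.2780 K.
Change = 6.2780 − 12.1739 = -5.90 K.

-5.90 K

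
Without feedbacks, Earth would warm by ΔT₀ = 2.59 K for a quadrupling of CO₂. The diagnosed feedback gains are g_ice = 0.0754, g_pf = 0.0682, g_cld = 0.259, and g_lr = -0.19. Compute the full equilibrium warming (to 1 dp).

3.3 K

Total gain g = 0.0754 + 0.0682 + 0.259 − 0.19 = 0.2126.
Amplification A = 1/(1 − 0.2126) = 1.27.
ΔT = 2.59 × 1.27 = 3.3 K.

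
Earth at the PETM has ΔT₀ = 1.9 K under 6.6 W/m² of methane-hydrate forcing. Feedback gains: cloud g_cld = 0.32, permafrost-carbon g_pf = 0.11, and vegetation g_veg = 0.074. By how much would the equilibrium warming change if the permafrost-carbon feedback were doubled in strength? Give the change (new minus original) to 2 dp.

Original: g = 0.504, ΔT = 1.9/(1−0.504) = 3.8306 K.
With doubled permafrost-carbon: g' = 0.614, ΔT' = 1.9/(1−0.614) = 4.9223 K.
Change = 4.9223 − 3.8306 = 1.09 K.

1.09 K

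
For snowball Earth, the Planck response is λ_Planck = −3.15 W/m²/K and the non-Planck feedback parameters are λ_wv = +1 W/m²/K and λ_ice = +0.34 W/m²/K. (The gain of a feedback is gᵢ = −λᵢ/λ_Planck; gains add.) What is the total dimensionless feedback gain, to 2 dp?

0.43

Convert to gains: g_wv = 1/3.15 = 0.3175; g_ice = 0.34/3.15 = 0.1079.
Total gain g = 0.4254.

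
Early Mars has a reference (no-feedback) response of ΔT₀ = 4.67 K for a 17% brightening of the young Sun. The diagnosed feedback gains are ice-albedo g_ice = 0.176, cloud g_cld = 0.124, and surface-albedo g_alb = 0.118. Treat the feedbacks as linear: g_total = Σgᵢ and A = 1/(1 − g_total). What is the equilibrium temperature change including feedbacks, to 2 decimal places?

Total gain g = 0.176 + 0.124 + 0.118 = 0.418.
Amplification A = 1/(1 − 0.418) = 1.718.
ΔT = 4.67 × 1.718 = 8.02 K.

8.02 K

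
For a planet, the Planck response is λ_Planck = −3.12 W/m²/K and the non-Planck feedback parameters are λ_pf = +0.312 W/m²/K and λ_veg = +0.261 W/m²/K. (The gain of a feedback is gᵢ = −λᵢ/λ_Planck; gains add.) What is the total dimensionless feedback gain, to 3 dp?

0.184

Convert to gains: g_pf = 0.312/3.12 = 0.1; g_veg = 0.261/3.12 = 0.08365.
Total gain g = 0.18365.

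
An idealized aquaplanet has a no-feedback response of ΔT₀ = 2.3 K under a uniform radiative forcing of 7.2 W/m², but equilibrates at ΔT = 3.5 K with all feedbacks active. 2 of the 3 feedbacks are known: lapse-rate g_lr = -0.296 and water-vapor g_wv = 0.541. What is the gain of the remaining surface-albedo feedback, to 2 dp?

Amplification A = ΔT/ΔT₀ = 3.5/2.3 = 1.522.
Total gain g = 1 − 1/A = 1 − 1/1.522 = 0.343.
Known gains sum to -0.296 + 0.541 = 0.245.
g_alb = 0.343 − 0.245 = 0.10.

0.10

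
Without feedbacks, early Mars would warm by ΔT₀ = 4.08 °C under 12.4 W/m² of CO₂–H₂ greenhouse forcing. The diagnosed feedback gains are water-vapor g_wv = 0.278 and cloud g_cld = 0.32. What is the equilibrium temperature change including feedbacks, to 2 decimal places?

Total gain g = 0.278 + 0.32 = 0.598.
Amplification A = 1/(1 − 0.598) = 2.488.
ΔT = 4.08 × 2.488 = 10.15 °C.

10.15 °C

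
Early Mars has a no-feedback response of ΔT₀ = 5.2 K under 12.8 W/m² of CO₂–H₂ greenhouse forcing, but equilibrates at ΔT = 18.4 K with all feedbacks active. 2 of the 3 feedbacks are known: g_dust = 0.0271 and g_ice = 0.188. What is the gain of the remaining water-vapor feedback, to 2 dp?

0.50

Amplification A = ΔT/ΔT₀ = 18.4/5.2 = 3.538.
Total gain g = 1 − 1/A = 1 − 1/3.538 = 0.7174.
Known gains sum to 0.0271 + 0.188 = 0.2151.
g_wv = 0.7174 − 0.2151 = 0.50.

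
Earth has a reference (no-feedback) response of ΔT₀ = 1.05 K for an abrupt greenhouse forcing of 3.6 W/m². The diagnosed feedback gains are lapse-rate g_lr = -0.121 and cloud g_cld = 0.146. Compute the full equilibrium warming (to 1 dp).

1.1 K

Total gain g = -0.121 + 0.146 = 0.025.
Amplification A = 1/(1 − 0.025) = 1.026.
ΔT = 1.05 × 1.026 = 1.1 K.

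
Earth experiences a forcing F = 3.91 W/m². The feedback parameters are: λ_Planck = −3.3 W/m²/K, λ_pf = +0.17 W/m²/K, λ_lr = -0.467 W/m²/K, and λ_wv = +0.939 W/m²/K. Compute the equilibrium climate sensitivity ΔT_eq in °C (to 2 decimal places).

Net feedback parameter λ = (−3.3) + (+0.17) + (-0.467) + (+0.939) = -2.658 W/m²/K.
ΔT = −F/λ = −3.91/(-2.658) = 1.47 °C.

1.47 °C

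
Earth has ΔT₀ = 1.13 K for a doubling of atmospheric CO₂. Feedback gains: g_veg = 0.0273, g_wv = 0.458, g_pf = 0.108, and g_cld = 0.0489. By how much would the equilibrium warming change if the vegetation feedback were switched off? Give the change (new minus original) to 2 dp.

-0.22 K

Original: g = 0.6422, ΔT = 1.13/(1−0.6422) = 3.1582 K.
Without vegetation: g' = 0.6149, ΔT' = 1.13/(1−0.6149) = 2.9343 K.
Change = 2.9343 − 3.1582 = -0.22 K.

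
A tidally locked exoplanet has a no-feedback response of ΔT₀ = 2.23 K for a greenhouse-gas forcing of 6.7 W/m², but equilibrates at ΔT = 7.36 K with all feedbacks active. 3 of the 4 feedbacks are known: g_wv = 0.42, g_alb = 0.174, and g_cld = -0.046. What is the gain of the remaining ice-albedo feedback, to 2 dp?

Amplification A = ΔT/ΔT₀ = 7.36/2.23 = 3.3.
Total gain g = 1 − 1/A = 1 − 1/3.3 = 0.697.
Known gains sum to 0.42 + 0.174 − 0.046 = 0.548.
g_ice = 0.697 − 0.548 = 0.15.

0.15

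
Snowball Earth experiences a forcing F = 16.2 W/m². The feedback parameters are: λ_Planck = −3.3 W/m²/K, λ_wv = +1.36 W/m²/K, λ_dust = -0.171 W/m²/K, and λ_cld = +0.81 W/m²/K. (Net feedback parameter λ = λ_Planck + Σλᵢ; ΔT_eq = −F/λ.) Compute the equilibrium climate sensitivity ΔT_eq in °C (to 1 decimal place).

Net feedback parameter λ = (−3.3) + (+1.36) + (-0.171) + (+0.81) = -1.301 W/m²/K.
ΔT = −F/λ = −16.2/(-1.301) = 12.5 °C.

12.5 °C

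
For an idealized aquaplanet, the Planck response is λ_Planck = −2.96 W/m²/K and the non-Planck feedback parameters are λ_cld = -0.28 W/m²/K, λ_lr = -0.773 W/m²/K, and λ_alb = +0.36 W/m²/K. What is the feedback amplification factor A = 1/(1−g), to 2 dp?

0.81

Convert to gains: g_cld = -0.28/2.96 = -0.09459; g_lr = -0.773/2.96 = -0.2611; g_alb = 0.36/2.96 = 0.1216.
Total gain g = -0.23409.
A = 1/(1 + 0.23409) = 0.81.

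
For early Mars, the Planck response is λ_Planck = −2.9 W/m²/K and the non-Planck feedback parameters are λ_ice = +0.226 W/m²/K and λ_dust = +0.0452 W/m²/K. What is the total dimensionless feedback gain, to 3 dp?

0.094

Convert to gains: g_ice = 0.226/2.9 = 0.07793; g_dust = 0.0452/2.9 = 0.01559.
Total gain g = 0.09352.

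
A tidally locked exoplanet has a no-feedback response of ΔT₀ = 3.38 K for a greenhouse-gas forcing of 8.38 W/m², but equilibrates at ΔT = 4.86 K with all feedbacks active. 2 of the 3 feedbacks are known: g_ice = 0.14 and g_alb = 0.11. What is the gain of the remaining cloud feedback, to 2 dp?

Amplification A = ΔT/ΔT₀ = 4.86/3.38 = 1.438.
Total gain g = 1 − 1/A = 1 − 1/1.438 = 0.3046.
Known gains sum to 0.14 + 0.11 = 0.25.
g_cld = 0.3046 − 0.25 = 0.05.

0.05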